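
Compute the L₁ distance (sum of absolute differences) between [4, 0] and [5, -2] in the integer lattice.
3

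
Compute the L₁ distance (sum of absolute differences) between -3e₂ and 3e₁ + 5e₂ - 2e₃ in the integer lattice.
13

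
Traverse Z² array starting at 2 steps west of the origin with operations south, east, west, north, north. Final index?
(-2, 1)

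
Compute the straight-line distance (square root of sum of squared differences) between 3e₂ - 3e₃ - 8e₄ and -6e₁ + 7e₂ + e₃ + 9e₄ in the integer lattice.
18.8944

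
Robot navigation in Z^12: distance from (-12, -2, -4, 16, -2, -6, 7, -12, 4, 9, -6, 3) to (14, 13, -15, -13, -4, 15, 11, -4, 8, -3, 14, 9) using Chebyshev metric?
29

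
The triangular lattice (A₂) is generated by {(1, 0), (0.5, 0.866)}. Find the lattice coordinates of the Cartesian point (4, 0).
4b₁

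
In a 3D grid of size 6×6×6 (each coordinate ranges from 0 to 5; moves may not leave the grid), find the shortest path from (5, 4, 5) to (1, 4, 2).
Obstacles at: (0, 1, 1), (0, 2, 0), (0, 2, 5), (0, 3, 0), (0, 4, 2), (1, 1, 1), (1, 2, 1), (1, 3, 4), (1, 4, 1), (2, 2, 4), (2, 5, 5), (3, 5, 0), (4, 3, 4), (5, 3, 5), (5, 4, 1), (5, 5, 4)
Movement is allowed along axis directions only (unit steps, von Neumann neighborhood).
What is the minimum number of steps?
7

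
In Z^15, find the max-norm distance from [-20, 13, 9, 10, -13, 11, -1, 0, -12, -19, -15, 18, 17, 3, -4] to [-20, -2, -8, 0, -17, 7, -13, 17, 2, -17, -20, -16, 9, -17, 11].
34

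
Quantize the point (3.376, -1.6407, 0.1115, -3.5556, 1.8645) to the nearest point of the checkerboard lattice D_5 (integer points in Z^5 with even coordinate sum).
(3, -2, 0, -3, 2)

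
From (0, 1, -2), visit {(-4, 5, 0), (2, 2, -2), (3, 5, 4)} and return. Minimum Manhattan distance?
34
(one optimal route: (0, 1, -2) → (-4, 5, 0) → (3, 5, 4) → (2, 2, -2) → (0, 1, -2))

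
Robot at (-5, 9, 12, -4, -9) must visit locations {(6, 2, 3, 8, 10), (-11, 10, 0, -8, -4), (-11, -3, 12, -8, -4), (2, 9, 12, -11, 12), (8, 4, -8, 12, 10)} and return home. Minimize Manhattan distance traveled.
214
(one optimal route: (-5, 9, 12, -4, -9) → (-11, -3, 12, -8, -4) → (-11, 10, 0, -8, -4) → (8, 4, -8, 12, 10) → (6, 2, 3, 8, 10) → (2, 9, 12, -11, 12) → (-5, 9, 12, -4, -9))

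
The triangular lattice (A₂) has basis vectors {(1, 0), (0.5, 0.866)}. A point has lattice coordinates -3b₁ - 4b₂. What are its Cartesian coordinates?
(-5, -3.464)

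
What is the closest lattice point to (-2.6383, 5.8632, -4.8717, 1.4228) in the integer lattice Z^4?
(-3, 6, -5, 1)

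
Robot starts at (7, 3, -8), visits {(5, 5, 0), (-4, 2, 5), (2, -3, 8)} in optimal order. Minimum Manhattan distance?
43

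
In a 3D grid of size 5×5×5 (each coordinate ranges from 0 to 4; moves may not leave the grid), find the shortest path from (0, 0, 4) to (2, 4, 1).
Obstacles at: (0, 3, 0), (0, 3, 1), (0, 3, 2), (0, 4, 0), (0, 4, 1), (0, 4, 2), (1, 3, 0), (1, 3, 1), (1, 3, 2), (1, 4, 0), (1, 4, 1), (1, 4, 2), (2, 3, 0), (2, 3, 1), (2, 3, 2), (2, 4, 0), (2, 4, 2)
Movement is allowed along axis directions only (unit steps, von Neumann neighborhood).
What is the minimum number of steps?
11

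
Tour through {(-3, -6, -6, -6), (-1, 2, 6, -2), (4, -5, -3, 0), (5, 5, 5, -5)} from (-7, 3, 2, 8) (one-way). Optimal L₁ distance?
75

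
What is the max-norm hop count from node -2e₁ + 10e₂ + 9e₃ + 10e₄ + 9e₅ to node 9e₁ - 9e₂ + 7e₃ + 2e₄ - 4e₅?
19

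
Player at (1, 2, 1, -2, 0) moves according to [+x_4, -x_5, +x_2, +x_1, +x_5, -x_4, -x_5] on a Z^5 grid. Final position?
(2, 3, 1, -2, -1)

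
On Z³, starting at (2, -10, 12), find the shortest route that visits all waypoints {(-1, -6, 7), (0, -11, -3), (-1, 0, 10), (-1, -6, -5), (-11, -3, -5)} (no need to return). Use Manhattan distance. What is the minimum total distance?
61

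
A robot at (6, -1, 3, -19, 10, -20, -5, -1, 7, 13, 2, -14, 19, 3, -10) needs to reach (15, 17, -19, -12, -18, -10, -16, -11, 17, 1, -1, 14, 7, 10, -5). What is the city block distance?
192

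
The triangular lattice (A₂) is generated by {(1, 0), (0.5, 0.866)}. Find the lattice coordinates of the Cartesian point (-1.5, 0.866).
-2b₁ + b₂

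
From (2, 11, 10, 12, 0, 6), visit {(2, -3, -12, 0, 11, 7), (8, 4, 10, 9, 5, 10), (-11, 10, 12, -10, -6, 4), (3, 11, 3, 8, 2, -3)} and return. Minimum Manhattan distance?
238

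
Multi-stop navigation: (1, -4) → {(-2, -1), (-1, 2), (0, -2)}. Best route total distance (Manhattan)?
10
(one optimal route: (1, -4) → (0, -2) → (-2, -1) → (-1, 2))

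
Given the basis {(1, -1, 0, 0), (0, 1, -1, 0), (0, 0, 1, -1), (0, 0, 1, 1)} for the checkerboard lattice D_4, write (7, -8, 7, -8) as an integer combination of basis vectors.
7b₁ - b₂ + 7b₃ - b₄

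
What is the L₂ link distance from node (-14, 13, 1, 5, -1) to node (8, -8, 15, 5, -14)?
35.9166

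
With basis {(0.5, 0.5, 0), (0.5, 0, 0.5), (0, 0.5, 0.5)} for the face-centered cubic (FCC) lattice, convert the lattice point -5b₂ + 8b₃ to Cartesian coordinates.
(-2.5, 4, 1.5)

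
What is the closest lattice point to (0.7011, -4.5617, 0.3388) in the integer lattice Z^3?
(1, -5, 0)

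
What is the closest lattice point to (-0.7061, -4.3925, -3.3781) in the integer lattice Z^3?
(-1, -4, -3)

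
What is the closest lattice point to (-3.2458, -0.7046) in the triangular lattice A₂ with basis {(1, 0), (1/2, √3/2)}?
(-3.5, -0.866)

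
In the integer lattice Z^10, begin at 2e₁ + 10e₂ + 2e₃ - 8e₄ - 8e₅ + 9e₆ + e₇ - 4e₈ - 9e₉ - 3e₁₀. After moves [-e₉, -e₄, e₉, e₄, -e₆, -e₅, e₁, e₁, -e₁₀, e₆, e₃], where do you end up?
(4, 10, 3, -8, -9, 9, 1, -4, -9, -4)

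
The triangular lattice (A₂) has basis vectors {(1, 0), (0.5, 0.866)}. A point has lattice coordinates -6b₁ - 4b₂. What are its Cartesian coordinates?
(-8, -3.464)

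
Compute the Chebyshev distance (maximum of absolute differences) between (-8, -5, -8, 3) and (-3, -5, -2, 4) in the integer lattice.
6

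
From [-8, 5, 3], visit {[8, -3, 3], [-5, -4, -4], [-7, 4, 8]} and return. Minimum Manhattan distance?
74
(one optimal route: (-8, 5, 3) → (8, -3, 3) → (-5, -4, -4) → (-7, 4, 8) → (-8, 5, 3))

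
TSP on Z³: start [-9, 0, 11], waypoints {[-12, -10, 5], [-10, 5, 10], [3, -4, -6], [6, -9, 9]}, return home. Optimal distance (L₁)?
108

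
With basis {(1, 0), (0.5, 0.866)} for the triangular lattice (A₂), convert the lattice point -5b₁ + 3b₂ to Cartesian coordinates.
(-3.5, 2.598)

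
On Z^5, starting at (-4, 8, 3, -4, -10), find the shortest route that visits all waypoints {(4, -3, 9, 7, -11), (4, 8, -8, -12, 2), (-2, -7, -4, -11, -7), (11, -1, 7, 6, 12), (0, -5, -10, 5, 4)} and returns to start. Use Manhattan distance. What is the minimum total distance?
220
(one optimal route: (-4, 8, 3, -4, -10) → (4, -3, 9, 7, -11) → (11, -1, 7, 6, 12) → (0, -5, -10, 5, 4) → (4, 8, -8, -12, 2) → (-2, -7, -4, -11, -7) → (-4, 8, 3, -4, -10))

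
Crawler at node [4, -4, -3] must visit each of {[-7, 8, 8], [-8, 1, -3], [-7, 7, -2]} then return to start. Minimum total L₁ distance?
70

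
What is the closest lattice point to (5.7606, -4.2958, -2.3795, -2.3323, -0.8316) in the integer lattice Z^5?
(6, -4, -2, -2, -1)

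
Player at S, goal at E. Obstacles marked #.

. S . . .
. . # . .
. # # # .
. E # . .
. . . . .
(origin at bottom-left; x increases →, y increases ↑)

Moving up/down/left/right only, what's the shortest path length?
5
(one shortest path: (1, 4) → (0, 4) → (0, 3) → (0, 2) → (0, 1) → (1, 1))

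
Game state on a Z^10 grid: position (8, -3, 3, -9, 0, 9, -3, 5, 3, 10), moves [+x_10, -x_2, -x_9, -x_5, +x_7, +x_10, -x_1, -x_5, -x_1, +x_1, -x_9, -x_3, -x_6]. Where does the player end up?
(7, -4, 2, -9, -2, 8, -2, 5, 1, 12)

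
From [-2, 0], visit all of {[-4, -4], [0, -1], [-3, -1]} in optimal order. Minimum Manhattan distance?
10
(one optimal route: (-2, 0) → (0, -1) → (-3, -1) → (-4, -4))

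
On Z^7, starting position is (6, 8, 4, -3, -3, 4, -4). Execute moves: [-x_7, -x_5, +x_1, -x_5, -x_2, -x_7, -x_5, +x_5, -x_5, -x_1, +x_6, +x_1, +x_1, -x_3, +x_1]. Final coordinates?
(9, 7, 3, -3, -6, 5, -6)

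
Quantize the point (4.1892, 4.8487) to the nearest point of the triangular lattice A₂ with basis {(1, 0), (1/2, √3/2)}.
(4, 5.196)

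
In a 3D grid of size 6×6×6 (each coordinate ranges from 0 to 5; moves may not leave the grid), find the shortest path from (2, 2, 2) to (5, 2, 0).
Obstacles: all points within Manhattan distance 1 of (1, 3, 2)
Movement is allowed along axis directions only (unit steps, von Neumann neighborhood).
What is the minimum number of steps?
5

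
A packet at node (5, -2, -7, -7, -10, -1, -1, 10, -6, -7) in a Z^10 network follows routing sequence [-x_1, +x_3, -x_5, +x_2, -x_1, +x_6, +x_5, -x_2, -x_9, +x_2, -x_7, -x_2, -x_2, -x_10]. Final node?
(3, -3, -6, -7, -10, 0, -2, 10, -7, -8)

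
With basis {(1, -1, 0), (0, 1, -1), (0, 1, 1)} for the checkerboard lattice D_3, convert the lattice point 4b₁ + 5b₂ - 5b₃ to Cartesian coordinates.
(4, -4, -10)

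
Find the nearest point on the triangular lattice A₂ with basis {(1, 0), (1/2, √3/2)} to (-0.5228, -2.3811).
(-0.5, -2.598)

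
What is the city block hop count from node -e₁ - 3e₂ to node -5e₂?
3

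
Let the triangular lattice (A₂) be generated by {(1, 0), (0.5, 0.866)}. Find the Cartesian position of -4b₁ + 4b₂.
(-2, 3.464)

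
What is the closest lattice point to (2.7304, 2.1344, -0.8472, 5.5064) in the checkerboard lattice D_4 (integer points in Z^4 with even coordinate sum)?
(3, 2, -1, 6)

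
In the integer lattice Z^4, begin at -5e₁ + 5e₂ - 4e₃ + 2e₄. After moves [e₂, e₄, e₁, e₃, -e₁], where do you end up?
(-5, 6, -3, 3)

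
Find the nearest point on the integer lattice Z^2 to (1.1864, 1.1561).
(1, 1)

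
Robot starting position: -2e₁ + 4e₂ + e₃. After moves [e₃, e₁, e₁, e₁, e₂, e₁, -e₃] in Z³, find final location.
(2, 5, 1)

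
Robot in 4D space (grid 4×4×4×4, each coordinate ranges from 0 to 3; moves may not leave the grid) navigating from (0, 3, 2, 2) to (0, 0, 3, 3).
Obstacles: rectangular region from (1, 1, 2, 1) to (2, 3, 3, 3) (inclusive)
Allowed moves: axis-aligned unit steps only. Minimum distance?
5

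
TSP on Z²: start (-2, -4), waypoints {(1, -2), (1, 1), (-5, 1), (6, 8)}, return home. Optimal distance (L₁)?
46
(one optimal route: (-2, -4) → (1, -2) → (1, 1) → (6, 8) → (-5, 1) → (-2, -4))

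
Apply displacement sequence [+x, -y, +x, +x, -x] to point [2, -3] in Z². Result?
(4, -4)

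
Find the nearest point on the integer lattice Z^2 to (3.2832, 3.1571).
(3, 3)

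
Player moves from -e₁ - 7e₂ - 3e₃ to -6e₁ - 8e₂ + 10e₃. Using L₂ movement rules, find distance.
13.9642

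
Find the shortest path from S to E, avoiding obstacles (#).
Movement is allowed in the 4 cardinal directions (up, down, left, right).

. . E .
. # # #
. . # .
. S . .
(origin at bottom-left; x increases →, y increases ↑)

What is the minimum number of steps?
6
(one shortest path: (1, 0) → (0, 0) → (0, 1) → (0, 2) → (0, 3) → (1, 3) → (2, 3))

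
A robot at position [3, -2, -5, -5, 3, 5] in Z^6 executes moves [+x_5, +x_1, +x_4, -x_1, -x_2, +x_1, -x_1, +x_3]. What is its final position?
(3, -3, -4, -4, 4, 5)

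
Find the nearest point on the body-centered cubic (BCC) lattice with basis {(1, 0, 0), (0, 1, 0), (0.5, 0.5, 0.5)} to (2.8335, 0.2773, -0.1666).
(3, 0, 0)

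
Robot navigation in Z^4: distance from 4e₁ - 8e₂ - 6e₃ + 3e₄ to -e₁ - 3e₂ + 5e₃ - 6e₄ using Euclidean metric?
15.8745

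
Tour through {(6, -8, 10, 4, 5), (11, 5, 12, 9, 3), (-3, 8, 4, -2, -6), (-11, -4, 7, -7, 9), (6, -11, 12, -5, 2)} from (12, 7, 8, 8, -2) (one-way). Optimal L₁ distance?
138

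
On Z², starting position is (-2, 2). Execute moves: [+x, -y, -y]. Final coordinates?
(-1, 0)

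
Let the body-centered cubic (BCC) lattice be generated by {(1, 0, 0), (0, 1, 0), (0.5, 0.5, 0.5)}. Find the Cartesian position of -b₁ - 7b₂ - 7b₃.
(-4.5, -10.5, -3.5)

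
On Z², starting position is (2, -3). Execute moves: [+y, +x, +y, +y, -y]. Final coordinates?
(3, -1)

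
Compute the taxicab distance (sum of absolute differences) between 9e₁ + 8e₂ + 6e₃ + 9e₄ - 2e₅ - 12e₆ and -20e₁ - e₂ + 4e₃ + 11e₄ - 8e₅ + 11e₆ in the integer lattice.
71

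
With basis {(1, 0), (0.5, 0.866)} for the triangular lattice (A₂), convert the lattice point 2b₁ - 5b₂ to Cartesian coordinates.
(-0.5, -4.33)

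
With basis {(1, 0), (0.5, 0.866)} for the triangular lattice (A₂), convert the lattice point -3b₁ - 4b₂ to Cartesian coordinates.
(-5, -3.464)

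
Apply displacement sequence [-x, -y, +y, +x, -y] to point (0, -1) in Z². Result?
(0, -2)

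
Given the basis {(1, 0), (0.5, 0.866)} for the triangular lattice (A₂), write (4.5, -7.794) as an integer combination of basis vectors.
9b₁ - 9b₂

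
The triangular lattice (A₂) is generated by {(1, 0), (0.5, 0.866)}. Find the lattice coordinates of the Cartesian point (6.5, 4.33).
4b₁ + 5b₂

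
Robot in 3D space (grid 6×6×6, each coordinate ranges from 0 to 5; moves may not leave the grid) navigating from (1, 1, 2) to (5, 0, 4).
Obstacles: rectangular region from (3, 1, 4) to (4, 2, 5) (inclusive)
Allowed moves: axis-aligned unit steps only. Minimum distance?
7
(one shortest path: (1, 1, 2) → (2, 1, 2) → (3, 1, 2) → (4, 1, 2) → (5, 1, 2) → (5, 0, 2) → (5, 0, 3) → (5, 0, 4))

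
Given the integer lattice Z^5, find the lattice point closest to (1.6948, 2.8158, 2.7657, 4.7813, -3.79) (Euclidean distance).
(2, 3, 3, 5, -4)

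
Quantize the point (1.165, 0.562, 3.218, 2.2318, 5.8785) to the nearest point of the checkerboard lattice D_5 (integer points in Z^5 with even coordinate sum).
(1, 0, 3, 2, 6)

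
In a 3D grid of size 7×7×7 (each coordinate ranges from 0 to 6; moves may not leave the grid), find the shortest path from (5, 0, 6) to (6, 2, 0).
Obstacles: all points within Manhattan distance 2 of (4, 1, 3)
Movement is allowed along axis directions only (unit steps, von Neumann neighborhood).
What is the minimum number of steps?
9
(one shortest path: (5, 0, 6) → (6, 0, 6) → (6, 1, 6) → (6, 2, 6) → (6, 2, 5) → (6, 2, 4) → (6, 2, 3) → (6, 2, 2) → (6, 2, 1) → (6, 2, 0))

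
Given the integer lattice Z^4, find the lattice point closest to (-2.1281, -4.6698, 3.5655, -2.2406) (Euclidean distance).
(-2, -5, 4, -2)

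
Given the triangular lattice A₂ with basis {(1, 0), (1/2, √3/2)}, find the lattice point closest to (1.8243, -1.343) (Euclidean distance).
(2, -1.732)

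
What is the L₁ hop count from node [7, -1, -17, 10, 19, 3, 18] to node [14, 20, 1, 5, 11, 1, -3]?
82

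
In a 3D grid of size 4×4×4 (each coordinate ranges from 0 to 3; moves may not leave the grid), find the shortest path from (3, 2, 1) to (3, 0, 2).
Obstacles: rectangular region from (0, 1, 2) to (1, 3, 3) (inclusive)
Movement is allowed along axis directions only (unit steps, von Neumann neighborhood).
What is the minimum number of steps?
3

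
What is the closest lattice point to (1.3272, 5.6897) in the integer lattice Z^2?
(1, 6)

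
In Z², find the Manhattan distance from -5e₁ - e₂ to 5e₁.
11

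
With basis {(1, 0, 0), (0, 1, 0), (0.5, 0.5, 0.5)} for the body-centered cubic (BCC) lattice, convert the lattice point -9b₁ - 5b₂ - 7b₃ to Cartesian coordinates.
(-12.5, -8.5, -3.5)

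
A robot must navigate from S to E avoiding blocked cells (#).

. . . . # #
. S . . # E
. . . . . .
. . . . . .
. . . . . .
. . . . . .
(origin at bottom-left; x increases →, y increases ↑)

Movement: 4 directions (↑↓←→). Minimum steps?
6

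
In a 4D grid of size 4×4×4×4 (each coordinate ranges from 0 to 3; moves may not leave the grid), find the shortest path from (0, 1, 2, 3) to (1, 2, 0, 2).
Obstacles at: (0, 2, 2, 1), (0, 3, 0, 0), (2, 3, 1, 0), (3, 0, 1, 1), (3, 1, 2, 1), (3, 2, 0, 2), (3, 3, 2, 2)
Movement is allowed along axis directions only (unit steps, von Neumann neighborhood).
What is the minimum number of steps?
5
(one shortest path: (0, 1, 2, 3) → (1, 1, 2, 3) → (1, 2, 2, 3) → (1, 2, 1, 3) → (1, 2, 0, 3) → (1, 2, 0, 2))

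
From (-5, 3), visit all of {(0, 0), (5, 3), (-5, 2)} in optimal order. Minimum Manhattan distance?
16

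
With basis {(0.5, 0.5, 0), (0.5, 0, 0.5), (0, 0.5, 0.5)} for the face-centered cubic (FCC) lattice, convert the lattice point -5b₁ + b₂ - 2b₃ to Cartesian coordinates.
(-2, -3.5, -0.5)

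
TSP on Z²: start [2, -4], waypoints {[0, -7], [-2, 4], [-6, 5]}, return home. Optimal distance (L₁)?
40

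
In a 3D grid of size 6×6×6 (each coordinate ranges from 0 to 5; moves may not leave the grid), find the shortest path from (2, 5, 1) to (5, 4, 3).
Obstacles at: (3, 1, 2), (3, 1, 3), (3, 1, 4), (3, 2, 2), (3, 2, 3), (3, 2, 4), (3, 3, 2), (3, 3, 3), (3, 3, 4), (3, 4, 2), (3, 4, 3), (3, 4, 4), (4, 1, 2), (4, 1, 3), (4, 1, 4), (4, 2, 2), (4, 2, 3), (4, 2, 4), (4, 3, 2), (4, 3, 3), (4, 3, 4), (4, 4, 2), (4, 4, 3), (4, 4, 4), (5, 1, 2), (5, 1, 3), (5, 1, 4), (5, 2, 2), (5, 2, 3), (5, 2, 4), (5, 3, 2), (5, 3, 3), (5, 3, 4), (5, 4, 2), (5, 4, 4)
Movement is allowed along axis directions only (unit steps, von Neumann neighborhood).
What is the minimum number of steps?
6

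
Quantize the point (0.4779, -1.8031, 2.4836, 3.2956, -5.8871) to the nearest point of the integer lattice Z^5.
(0, -2, 2, 3, -6)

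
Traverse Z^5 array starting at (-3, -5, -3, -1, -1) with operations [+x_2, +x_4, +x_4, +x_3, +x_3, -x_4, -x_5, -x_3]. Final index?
(-3, -4, -2, 0, -2)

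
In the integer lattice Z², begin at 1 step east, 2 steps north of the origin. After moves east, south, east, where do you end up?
(3, 1)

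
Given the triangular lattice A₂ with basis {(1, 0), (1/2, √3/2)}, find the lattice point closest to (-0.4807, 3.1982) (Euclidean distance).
(0, 3.464)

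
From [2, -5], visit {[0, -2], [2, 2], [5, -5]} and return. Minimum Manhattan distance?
24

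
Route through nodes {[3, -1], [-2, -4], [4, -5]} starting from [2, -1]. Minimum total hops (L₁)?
13
(one optimal route: (2, -1) → (3, -1) → (4, -5) → (-2, -4))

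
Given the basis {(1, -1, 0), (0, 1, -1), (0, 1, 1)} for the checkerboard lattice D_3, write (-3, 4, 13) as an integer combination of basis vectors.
-3b₁ - 6b₂ + 7b₃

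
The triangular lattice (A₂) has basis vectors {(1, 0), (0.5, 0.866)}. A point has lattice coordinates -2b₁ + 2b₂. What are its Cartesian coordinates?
(-1, 1.732)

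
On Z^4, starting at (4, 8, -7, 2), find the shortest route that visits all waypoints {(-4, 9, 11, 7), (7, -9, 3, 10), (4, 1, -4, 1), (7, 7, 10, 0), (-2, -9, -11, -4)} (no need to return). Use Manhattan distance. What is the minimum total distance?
130
(one optimal route: (4, 8, -7, 2) → (4, 1, -4, 1) → (-2, -9, -11, -4) → (7, -9, 3, 10) → (7, 7, 10, 0) → (-4, 9, 11, 7))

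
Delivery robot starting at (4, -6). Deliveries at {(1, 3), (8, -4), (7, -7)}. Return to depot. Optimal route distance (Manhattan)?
34
(one optimal route: (4, -6) → (1, 3) → (8, -4) → (7, -7) → (4, -6))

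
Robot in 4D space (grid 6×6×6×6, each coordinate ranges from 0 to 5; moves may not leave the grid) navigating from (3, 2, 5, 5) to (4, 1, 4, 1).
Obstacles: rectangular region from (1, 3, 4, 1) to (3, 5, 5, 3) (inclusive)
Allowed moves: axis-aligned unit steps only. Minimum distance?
7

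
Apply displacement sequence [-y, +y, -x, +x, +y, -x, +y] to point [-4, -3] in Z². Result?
(-5, -1)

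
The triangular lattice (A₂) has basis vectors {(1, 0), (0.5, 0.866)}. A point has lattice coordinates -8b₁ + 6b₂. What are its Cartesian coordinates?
(-5, 5.196)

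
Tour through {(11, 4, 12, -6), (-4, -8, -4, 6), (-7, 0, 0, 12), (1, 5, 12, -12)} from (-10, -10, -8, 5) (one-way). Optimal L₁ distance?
100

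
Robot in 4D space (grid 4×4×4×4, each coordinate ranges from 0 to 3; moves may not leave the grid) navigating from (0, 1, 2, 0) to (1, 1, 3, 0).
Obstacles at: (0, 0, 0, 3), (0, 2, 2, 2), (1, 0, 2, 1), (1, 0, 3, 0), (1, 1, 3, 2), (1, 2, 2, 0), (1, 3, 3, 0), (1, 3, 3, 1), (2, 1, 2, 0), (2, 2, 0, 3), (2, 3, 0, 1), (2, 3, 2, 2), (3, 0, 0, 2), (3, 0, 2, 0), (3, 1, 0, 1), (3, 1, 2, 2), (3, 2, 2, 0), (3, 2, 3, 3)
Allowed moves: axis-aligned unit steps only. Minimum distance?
2
(one shortest path: (0, 1, 2, 0) → (1, 1, 2, 0) → (1, 1, 3, 0))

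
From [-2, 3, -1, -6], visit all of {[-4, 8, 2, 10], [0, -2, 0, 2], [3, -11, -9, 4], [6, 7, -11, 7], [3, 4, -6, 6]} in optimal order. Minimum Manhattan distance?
98
(one optimal route: (-2, 3, -1, -6) → (0, -2, 0, 2) → (3, -11, -9, 4) → (3, 4, -6, 6) → (6, 7, -11, 7) → (-4, 8, 2, 10))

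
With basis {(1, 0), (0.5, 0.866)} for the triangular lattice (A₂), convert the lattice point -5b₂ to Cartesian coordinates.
(-2.5, -4.33)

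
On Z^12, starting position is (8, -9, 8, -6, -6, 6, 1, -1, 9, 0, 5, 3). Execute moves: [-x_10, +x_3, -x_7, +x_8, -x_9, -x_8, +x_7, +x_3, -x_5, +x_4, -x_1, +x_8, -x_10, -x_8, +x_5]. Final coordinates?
(7, -9, 10, -5, -6, 6, 1, -1, 8, -2, 5, 3)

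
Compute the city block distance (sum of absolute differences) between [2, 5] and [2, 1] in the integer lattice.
4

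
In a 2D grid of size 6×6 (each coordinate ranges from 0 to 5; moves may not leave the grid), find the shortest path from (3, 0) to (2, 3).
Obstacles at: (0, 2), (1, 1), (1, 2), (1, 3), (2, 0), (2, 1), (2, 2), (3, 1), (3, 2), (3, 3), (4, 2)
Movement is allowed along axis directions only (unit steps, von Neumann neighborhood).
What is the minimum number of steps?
10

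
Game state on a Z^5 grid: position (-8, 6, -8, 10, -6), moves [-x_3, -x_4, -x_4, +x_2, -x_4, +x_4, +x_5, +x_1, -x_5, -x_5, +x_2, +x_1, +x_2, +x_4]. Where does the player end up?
(-6, 9, -9, 9, -7)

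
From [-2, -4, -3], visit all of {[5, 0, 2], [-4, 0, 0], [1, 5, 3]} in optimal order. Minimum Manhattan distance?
30
(one optimal route: (-2, -4, -3) → (-4, 0, 0) → (5, 0, 2) → (1, 5, 3))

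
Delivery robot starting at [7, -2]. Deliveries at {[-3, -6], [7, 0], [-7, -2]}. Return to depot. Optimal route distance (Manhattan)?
40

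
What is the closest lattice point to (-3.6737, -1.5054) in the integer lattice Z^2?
(-4, -2)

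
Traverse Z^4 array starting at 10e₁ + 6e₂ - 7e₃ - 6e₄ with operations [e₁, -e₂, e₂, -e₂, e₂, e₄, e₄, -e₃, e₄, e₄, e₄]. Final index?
(11, 6, -8, -1)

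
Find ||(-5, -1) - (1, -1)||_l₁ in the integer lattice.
6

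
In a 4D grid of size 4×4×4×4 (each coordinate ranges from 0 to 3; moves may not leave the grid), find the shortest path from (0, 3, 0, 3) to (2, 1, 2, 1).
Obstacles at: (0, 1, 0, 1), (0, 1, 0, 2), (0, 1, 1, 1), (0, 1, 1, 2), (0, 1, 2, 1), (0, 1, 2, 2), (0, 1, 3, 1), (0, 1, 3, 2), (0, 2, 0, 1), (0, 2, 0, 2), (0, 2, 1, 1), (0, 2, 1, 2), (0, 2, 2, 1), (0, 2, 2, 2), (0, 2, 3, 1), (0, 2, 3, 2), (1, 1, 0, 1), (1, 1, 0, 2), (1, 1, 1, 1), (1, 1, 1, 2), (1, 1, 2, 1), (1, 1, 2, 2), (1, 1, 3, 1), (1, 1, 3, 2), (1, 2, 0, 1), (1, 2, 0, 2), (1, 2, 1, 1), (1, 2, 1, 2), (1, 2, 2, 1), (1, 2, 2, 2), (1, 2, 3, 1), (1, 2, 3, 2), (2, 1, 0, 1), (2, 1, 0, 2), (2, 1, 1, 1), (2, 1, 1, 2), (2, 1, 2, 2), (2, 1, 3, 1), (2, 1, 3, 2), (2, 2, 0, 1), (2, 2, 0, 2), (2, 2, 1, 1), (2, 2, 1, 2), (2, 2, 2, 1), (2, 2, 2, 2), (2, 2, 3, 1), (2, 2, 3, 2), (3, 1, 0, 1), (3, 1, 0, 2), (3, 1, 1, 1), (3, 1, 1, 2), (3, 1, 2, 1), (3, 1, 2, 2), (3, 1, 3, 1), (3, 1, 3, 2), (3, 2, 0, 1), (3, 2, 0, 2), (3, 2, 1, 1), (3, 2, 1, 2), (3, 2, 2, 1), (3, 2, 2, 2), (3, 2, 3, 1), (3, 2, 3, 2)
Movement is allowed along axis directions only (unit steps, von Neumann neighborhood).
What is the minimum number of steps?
10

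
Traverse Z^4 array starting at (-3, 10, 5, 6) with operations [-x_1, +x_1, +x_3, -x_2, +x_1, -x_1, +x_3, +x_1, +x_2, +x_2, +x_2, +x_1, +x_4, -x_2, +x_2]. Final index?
(-1, 12, 7, 7)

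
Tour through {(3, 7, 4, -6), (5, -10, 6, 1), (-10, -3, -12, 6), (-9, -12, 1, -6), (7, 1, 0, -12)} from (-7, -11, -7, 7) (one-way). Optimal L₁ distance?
128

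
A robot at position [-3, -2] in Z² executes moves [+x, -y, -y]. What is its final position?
(-2, -4)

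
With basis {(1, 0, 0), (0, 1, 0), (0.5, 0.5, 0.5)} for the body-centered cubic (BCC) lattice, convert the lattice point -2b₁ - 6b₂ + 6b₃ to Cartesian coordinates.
(1, -3, 3)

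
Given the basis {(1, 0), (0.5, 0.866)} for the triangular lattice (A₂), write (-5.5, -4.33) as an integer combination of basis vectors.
-3b₁ - 5b₂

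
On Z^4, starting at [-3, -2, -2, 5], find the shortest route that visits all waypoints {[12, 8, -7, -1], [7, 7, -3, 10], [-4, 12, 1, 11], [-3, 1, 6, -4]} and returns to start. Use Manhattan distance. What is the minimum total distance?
124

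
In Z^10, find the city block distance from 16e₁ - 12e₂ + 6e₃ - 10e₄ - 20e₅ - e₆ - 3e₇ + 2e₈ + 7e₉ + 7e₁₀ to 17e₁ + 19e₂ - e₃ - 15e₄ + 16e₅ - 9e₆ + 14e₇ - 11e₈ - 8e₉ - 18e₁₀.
158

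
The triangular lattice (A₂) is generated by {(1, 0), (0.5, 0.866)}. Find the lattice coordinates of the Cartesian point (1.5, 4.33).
-b₁ + 5b₂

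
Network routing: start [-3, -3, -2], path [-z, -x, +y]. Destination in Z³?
(-4, -2, -3)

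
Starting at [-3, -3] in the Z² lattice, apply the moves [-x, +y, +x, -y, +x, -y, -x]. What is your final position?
(-3, -4)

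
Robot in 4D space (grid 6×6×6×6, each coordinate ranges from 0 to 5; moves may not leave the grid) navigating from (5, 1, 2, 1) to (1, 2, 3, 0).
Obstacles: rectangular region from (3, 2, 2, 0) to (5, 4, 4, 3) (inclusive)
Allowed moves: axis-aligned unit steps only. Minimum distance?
7
(one shortest path: (5, 1, 2, 1) → (4, 1, 2, 1) → (3, 1, 2, 1) → (2, 1, 2, 1) → (1, 1, 2, 1) → (1, 2, 2, 1) → (1, 2, 3, 1) → (1, 2, 3, 0))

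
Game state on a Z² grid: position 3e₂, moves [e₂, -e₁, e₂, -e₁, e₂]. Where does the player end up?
(-2, 6)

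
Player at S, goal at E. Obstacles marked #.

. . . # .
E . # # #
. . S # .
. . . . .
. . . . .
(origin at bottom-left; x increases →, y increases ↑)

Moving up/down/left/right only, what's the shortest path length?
3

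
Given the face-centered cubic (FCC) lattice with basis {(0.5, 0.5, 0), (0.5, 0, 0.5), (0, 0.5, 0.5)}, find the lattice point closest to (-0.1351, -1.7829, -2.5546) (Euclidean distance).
(0, -1.5, -2.5)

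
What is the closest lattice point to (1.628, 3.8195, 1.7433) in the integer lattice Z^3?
(2, 4, 2)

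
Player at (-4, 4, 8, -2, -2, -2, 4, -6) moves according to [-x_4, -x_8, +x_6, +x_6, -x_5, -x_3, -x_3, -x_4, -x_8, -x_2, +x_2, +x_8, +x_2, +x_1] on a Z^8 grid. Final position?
(-3, 5, 6, -4, -3, 0, 4, -7)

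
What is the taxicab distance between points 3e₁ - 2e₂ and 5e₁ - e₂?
3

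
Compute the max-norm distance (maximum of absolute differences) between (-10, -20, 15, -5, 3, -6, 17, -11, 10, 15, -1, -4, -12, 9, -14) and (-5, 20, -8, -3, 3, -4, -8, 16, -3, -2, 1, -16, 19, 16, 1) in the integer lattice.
40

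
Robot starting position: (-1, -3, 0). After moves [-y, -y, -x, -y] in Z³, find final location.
(-2, -6, 0)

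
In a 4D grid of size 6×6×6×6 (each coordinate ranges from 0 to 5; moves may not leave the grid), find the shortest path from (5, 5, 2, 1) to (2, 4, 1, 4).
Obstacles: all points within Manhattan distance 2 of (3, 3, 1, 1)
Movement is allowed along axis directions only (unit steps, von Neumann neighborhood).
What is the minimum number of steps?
8
(one shortest path: (5, 5, 2, 1) → (4, 5, 2, 1) → (3, 5, 2, 1) → (2, 5, 2, 1) → (2, 4, 2, 1) → (2, 4, 2, 2) → (2, 4, 1, 2) → (2, 4, 1, 3) → (2, 4, 1, 4))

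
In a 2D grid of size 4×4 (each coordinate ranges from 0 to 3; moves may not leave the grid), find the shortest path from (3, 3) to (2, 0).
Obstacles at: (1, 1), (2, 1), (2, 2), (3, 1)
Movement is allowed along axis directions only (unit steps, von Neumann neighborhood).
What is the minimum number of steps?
8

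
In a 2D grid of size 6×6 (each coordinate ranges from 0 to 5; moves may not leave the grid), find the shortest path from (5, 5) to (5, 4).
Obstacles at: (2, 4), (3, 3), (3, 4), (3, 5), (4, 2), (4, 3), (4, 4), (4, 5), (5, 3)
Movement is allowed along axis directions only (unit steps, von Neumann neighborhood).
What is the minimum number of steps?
1
(one shortest path: (5, 5) → (5, 4))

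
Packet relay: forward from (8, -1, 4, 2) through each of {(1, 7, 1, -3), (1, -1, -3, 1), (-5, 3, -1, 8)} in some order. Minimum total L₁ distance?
54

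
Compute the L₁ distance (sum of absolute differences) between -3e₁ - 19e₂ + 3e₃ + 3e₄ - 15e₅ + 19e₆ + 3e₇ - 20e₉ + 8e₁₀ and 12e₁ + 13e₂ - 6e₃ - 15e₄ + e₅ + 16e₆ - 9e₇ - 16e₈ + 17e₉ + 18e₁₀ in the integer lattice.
168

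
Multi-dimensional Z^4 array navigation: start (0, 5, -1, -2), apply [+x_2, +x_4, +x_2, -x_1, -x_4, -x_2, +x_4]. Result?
(-1, 6, -1, -1)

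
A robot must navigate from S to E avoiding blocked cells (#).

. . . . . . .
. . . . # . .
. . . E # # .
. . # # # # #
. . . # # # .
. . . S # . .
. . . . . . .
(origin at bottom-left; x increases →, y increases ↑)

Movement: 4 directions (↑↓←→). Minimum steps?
7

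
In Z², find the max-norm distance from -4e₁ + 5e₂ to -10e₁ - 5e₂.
10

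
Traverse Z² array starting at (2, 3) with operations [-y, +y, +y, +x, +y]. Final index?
(3, 5)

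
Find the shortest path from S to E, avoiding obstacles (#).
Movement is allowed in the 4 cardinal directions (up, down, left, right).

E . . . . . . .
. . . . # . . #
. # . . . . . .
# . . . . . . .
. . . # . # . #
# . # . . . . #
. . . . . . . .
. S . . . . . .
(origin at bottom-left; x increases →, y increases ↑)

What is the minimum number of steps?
10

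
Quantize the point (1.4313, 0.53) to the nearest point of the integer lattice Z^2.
(1, 1)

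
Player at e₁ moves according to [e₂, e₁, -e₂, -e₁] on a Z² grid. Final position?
(1, 0)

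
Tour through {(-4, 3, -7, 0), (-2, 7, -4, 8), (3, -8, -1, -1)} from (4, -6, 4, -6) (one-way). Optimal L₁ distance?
55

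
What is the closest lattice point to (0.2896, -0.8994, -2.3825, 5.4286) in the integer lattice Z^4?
(0, -1, -2, 5)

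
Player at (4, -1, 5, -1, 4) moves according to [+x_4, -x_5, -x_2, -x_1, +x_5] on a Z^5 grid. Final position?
(3, -2, 5, 0, 4)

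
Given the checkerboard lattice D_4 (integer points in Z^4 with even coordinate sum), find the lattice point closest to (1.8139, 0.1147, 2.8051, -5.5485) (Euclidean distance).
(2, 0, 3, -5)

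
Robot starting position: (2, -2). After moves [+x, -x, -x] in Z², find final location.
(1, -2)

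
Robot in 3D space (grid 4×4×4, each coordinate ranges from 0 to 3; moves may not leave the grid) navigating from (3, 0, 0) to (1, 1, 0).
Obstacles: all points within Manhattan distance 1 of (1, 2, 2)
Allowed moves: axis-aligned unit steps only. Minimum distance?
3
(one shortest path: (3, 0, 0) → (2, 0, 0) → (1, 0, 0) → (1, 1, 0))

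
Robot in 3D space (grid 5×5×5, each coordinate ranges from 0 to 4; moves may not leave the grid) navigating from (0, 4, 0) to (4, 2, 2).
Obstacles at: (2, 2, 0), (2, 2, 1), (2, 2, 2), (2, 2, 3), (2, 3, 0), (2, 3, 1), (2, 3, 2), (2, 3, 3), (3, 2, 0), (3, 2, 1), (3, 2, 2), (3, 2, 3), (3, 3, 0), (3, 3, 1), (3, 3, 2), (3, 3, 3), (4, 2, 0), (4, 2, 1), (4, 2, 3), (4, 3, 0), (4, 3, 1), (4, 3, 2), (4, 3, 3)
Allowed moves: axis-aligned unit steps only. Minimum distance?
10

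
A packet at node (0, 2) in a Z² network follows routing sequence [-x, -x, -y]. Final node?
(-2, 1)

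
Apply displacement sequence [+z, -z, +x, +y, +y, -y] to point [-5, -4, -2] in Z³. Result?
(-4, -3, -2)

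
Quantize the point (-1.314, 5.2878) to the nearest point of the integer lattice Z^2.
(-1, 5)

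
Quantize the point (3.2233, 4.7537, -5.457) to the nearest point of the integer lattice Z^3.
(3, 5, -5)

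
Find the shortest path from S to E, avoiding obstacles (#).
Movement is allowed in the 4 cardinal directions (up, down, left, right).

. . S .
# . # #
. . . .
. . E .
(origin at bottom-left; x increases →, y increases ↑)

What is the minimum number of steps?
5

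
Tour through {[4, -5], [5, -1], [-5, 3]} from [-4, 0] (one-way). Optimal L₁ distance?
23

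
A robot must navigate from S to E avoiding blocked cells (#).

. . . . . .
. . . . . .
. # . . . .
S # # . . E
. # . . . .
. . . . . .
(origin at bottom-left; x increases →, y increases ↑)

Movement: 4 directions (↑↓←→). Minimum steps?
9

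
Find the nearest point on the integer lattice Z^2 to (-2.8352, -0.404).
(-3, 0)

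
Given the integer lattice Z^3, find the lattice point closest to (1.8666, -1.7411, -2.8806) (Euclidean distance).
(2, -2, -3)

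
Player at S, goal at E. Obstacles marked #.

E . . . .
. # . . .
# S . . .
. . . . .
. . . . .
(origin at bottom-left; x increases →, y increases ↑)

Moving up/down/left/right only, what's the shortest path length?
5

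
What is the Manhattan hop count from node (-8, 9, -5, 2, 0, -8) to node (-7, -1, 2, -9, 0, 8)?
45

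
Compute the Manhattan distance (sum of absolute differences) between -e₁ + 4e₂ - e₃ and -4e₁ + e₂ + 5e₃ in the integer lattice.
12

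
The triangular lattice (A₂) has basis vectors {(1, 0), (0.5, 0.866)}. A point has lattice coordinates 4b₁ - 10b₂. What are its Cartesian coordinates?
(-1, -8.66)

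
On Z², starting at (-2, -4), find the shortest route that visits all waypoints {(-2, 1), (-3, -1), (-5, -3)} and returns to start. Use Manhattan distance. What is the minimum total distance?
16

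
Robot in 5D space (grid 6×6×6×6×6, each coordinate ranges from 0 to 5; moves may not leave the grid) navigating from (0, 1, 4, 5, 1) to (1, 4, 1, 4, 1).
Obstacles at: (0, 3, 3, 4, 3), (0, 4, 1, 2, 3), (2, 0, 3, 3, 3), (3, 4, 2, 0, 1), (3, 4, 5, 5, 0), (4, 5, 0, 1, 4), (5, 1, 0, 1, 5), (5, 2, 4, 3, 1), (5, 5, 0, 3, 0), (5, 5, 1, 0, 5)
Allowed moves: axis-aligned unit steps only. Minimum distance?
8
(one shortest path: (0, 1, 4, 5, 1) → (1, 1, 4, 5, 1) → (1, 2, 4, 5, 1) → (1, 3, 4, 5, 1) → (1, 4, 4, 5, 1) → (1, 4, 3, 5, 1) → (1, 4, 2, 5, 1) → (1, 4, 1, 5, 1) → (1, 4, 1, 4, 1))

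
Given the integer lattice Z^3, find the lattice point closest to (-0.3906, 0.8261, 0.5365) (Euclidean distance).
(0, 1, 1)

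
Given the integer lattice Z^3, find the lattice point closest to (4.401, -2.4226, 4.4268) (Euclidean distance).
(4, -2, 4)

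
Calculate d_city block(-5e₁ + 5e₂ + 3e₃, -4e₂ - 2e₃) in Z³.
19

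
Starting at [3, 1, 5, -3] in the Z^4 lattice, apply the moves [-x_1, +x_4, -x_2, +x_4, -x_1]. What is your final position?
(1, 0, 5, -1)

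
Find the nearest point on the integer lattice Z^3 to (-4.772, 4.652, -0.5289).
(-5, 5, -1)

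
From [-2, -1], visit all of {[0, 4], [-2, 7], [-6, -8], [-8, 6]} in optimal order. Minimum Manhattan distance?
35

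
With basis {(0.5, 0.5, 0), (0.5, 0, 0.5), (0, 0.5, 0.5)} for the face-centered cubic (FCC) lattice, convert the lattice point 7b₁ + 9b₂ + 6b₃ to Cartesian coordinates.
(8, 6.5, 7.5)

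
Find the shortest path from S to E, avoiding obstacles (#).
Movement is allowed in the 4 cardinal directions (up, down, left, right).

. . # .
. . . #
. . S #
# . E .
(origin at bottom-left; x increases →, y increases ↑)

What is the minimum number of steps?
1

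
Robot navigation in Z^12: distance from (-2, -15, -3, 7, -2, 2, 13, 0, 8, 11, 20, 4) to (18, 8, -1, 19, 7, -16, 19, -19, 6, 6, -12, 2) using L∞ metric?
32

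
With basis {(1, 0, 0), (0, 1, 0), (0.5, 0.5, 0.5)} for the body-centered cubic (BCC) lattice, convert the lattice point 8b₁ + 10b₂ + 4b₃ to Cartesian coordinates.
(10, 12, 2)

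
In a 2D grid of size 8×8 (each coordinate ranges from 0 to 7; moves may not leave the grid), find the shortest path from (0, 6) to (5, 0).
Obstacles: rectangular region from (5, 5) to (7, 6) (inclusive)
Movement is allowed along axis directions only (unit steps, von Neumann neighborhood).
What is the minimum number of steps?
11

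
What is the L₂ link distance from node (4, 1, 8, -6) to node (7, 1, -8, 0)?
17.3494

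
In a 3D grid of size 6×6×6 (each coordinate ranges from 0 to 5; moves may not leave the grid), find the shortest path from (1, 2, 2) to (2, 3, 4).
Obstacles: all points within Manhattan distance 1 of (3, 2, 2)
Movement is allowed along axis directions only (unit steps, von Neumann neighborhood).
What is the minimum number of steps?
4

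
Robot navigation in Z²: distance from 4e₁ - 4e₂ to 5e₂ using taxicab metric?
13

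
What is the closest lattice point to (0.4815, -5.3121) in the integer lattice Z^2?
(0, -5)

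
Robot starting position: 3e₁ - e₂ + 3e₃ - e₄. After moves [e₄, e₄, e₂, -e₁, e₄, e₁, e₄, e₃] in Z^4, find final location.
(3, 0, 4, 3)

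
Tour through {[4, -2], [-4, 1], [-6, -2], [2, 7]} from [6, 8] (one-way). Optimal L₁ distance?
31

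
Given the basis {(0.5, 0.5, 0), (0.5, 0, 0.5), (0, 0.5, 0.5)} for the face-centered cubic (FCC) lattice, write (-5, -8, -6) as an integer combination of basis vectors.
-7b₁ - 3b₂ - 9b₃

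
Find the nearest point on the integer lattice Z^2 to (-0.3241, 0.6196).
(0, 1)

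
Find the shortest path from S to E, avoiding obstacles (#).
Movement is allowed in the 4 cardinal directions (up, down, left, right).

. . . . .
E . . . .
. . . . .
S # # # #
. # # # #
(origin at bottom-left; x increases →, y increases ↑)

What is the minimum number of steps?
2
(one shortest path: (0, 1) → (0, 2) → (0, 3))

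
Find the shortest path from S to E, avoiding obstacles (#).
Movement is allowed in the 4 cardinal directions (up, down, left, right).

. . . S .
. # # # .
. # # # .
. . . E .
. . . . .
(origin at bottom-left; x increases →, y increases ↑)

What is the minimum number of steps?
5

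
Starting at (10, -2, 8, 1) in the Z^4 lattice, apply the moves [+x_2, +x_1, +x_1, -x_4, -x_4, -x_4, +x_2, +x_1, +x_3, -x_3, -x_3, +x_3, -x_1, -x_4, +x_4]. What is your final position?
(12, 0, 8, -2)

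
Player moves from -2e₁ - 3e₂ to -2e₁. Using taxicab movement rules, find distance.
3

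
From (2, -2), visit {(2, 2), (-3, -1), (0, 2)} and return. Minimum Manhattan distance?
18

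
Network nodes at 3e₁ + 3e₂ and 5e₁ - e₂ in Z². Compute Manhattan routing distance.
6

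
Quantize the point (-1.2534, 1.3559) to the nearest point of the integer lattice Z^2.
(-1, 1)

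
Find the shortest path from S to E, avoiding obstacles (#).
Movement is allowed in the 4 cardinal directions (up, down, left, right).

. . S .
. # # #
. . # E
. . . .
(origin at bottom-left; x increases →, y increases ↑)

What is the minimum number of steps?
9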